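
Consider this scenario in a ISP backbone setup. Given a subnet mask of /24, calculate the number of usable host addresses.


Given: subnet mask /24
Host bits = 32 - 24 = 8
Total addresses = 2^8 = 256
Usable hosts = 256 - 2 (network + broadcast) = 254

254


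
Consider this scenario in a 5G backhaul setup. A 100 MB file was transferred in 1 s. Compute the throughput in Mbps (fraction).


Given: file = 100 MB, time = 1 s
File in Mb = 100 * 8 = 800 Mb
Throughput = 800 / 1 Mbps
Throughput = 800 Mbps

800


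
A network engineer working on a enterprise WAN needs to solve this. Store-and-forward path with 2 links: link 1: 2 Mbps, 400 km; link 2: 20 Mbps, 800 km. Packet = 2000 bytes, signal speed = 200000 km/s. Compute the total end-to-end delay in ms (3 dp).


Packet = 2000 bytes = 16000 bits. Store-and-forward: sum (t_trans + t_prop) per link.
Link 1: t_trans = 16000/(2*10^6) s = 8.0000 ms; t_prop = 400/200000 s = 2.0000 ms; subtotal = 10.0000 ms
Link 2: t_trans = 16000/(20*10^6) s = 0.8000 ms; t_prop = 800/200000 s = 4.0000 ms; subtotal = 4.8000 ms
End-to-end = 10.0000 + 4.8000 = 14.8000 ms -> 14.800 ms (3 dp)

14.800


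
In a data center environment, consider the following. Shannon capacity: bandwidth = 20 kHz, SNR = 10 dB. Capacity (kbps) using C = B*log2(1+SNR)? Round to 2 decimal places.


Given: B = 20 kHz, SNR = 10 dB
SNR linear = 10^(10/10) = 10
1 + SNR = 11
log2(11) = 3.4594316186
C = 20 * 1000 * 3.4594316186 = 69188.6324 bps
C = 69.188632 kbps -> 69.19 kbps (2 dp)

69.19


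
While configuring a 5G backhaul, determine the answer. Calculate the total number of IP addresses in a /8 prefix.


Given: CIDR prefix /8
Host bits = 32 - 8 = 24
Total addresses = 2^24 = 16777216

16777216


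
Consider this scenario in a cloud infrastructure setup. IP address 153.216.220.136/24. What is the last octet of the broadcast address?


Given: IP = 153.216.220.136, prefix = /24
Host bits = 32 - 24 = 8
Network last octet = 136 AND mask = 0
Host part size = 2^8 - 1 = 255
Broadcast last octet = 0 OR 255 = 255

255


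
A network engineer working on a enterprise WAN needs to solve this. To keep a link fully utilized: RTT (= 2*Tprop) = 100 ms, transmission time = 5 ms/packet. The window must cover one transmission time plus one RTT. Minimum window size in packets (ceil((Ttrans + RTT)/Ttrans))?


Given: Ttrans = 5 ms, RTT = 100 ms (= 2 * Tprop, Tprop = 50 ms)
Time until first ACK returns = Ttrans + RTT = 5 + 100 = 105 ms
Need W * Ttrans >= Ttrans + RTT  ->  W >= (Ttrans + RTT) / Ttrans
(Ttrans + RTT) / Ttrans = 105 / 5 = 21
W_min = ceil(21) = 21

21


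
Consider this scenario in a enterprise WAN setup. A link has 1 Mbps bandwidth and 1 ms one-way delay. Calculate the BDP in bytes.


Given: bandwidth = 1 Mbps, delay = 1 ms
BDP in bits = 1 * 10^6 * 1 / 1000
BDP in bits = 1000
BDP in bytes = 1000 / 8 = 125

125


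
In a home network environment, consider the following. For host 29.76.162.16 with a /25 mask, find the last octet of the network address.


Given: IP = 29.76.162.16, prefix = /25
Subnet mask = 255.255.255.128
Last octet of IP: 16
Last octet of mask: 128
Network last octet = 16 AND 128 = 0

0


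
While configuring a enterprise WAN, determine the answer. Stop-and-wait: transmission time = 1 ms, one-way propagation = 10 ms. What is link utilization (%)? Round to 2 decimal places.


Given: Ttrans = 1 ms, Tprop = 10 ms
RTT = 2 * Tprop = 2 * 10 = 20 ms
U = Ttrans / (Ttrans + RTT)
U = 1 / (1 + 20)
U = 1 / 21 = 0.047619
U% = 4.76%

4.76


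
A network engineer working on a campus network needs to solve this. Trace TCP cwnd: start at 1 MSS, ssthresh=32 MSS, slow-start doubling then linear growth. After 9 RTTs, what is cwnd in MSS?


RTT 0: cwnd = 1 MSS (initial)
RTT 1: cwnd = 2 MSS (slow start, doubled)
RTT 2: cwnd = 4 MSS (slow start, doubled)
RTT 3: cwnd = 8 MSS (slow start, doubled)
RTT 4: cwnd = 16 MSS (slow start, doubled)
RTT 5: cwnd = 32 MSS (slow start, doubled)
RTT 6: cwnd = 33 MSS (congestion avoidance, +1)
RTT 7: cwnd = 34 MSS (congestion avoidance, +1)
RTT 8: cwnd = 35 MSS (congestion avoidance, +1)
RTT 9: cwnd = 36 MSS (congestion avoidance, +1)

36


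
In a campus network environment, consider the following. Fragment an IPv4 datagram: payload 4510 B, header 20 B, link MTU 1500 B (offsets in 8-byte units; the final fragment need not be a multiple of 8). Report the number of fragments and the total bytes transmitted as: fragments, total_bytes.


Max data per non-final fragment = floor((MTU - header)/8)*8 = floor((1500 - 20)/8)*8 = floor(1480/8)*8 = 1480 B
Final fragment needs no 8-byte alignment: it can carry up to MTU - header = 1480 B
Non-final fragments needed = ceil((payload - 1480) / 1480) = ceil(3030/1480) = ceil(2.0473) = 3
Number of fragments = 3 + 1 = 4
Fragment sizes (data): 3 * 1480 B + 70 B (last, 70 <= 1480 OK)
Total bytes sent = payload + n_frags * header = 4510 + 4*20 = 4510 + 80 = 4590 B

4, 4590


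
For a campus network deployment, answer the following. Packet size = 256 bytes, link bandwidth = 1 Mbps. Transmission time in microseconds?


Given: packet = 256 bytes, bandwidth = 1 Mbps
Packet in bits = 256 * 8 = 2048 bits
Bandwidth = 1 * 10^6 = 1000000 bps
Time = 2048 / 1000000 seconds
Time in us = 2048 * 10^6 / 1000000 = 2048

2048


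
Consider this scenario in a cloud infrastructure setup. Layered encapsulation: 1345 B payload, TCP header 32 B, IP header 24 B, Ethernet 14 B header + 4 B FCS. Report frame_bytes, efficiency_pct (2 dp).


TCP segment = 1345 + 32 = 1377 B
IP packet = 1377 + 24 = 1401 B
Ethernet frame = 1401 + 14 + 4 = 1419 B
Efficiency = app / frame = 1345 / 1419 = 0.947851 = 94.7851% -> 94.79% (2 dp)

1419, 94.79


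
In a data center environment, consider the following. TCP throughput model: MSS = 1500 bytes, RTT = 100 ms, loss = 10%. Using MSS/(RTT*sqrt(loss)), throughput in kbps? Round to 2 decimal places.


Given: MSS = 1500 bytes, RTT = 100 ms, loss = 10%
RTT in seconds = 100 / 1000 = 0.1
Loss rate = 10% = 0.1
sqrt(loss) = sqrt(0.1) = 0.316227766017
Throughput (bytes/s) = 1500 / (0.1 * 0.316227766017) = 47434.1649
Throughput (kbps) = 47434.1649 * 8 / 1000 = 379.473319 -> 379.47 kbps (2 dp)

379.47


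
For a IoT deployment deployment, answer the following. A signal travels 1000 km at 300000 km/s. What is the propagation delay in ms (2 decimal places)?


Given: distance = 1000 km, speed = 300000 km/s
Delay = distance / speed = 1000 / 300000 seconds
Delay in ms = 1000 * 1000 / 300000
Delay = 3.3333 ms
Rounded to 2 dp = 3.33 ms

3.33


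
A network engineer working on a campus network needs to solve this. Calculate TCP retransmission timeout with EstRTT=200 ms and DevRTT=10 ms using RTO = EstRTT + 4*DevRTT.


Given: EstRTT = 200 ms, DevRTT = 10 ms
Timeout = EstRTT + 4 * DevRTT
4 * DevRTT = 4 * 10 = 40
Timeout = 200 + 40 = 240 ms

240


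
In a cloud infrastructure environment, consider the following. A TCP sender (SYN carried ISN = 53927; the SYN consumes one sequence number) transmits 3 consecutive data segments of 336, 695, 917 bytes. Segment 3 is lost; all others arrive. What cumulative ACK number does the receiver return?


SYN uses sequence number 53927; first data byte = ISN + 1 = 53928.
Segment 1: SEQ = 53928, len = 336 B, covers [53928, 54263]
Segment 2: SEQ = 54264, len = 695 B, covers [54264, 54958]
Segment 3: SEQ = 54959, len = 917 B, covers [54959, 55875] [LOST]
In-order data received: bytes [53928, 54958] (segments 1..2).
Segment 3 missing -> gap begins at byte 54959.
Cumulative ACK = next expected in-order byte = 53928 + 336 + 695 = 54959

54959


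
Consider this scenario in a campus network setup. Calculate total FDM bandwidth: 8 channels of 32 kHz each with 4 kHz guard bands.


Given: 8 channels, 32 kHz each, guard = 4 kHz
Channel bandwidth = 8 * 32 = 256 kHz
Guard bands = 7 gaps * 4 kHz = 28 kHz
Total = 256 + 28 = 284 kHz

284


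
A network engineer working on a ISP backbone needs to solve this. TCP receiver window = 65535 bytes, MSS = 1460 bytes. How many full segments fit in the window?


Given: RWND = 65535 bytes, MSS = 1460 bytes
Full segments = floor(RWND / MSS)
Full segments = floor(65535 / 1460)
Full segments = floor(44.887) = 44

44


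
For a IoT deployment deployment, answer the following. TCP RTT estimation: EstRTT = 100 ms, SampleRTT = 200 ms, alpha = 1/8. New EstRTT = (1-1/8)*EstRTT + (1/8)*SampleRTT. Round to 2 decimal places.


Given: EstRTT = 100 ms, SampleRTT = 200 ms, alpha = 1/8
New EstRTT = (1 - alpha) * EstRTT + alpha * SampleRTT
(7/8) * 100 = 87.5
(1/8) * 200 = 25
New EstRTT = 87.5 + 25 = 112.5 ms -> 112.50 ms (2 dp)

112.50


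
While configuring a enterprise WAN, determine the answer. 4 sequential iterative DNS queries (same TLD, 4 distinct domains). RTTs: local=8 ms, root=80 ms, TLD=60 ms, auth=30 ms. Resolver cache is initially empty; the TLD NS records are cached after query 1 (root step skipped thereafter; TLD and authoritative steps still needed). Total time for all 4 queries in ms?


Lookup 1 (cold cache): local + root + TLD + auth = 8 + 80 + 60 + 30 = 178 ms
Lookups 2..4 (TLD NS cached -> skip root; new domain -> still ask TLD and auth): local + TLD + auth = 8 + 60 + 30 = 98 ms each
Remaining 3 lookups: 3 * 98 = 294 ms
Total = 178 + 294 = 472 ms

472


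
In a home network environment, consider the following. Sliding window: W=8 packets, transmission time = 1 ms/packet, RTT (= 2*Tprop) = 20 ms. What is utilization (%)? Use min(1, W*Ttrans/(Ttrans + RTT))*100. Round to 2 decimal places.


Given: W = 8, Ttrans = 1 ms, RTT = 20 ms (= 2 * Tprop, Tprop = 10 ms)
Cycle time = Ttrans + RTT = 1 + 20 = 21 ms (first packet sent until its ACK returns)
W * Ttrans = 8 * 1 = 8 ms of sending per cycle
W * Ttrans / (Ttrans + RTT) = 8 / 21 = 0.380952
U = min(1, 0.380952) = 0.380952
U% = 38.10%

38.10


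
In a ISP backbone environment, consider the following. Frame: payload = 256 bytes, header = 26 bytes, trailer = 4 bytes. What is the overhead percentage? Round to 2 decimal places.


Given: payload = 256 B, header = 26 B, trailer = 4 B
Overhead bytes = header + trailer = 26 + 4 = 30
Total frame = payload + overhead = 256 + 30 = 286
Overhead % = 30 / 286 * 100 = 10.4895% -> 10.49% (2 dp)

10.49


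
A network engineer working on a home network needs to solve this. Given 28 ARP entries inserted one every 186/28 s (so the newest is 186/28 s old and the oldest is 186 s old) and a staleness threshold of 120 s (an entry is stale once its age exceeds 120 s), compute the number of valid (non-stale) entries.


Ages are k * 186/28 s for k = 1..28 (spacing = 6.6429 s).
Entry k is valid iff k * 186/28 <= 120 iff k <= 28 * 120 / 186 = 18.0645
n_valid = floor(18.0645) = 18
(n_stale = 28 - 18 = 10)

18


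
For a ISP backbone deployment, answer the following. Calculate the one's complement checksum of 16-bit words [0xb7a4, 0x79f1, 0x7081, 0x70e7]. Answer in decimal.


Given words: [0xb7a4, 0x79f1, 0x7081, 0x70e7]
Step 1: Sum all words
Raw sum = 47012 + 31217 + 28801 + 28903 = 135933
Step 2: Fold carry: (4861 + 2) = 4863
One's complement = ~4863 & 0xFFFF = 60672

60672


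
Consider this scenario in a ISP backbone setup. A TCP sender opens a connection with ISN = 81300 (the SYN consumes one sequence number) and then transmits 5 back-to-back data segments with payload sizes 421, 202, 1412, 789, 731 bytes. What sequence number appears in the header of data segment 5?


The SYN occupies sequence number ISN = 81300, so the first data byte is ISN + 1 = 81301.
SEQ of data segment i = (ISN + 1) + sum of payload sizes of segments 1..i-1.
Segment 1: SEQ = 81301, payload = 421 bytes
Segment 2: SEQ = 81722, payload = 202 bytes
Segment 3: SEQ = 81924, payload = 1412 bytes
Segment 4: SEQ = 83336, payload = 789 bytes
Segment 5: SEQ = 84125, payload = 731 bytes
SEQ of segment 5 = 81301 + 421 + 202 + 1412 + 789 = 84125

84125


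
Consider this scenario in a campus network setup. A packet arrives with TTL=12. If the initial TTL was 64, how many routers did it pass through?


Given: initial TTL = 64, received TTL = 12
Hops = initial TTL - received TTL
Hops = 64 - 12 = 52

52


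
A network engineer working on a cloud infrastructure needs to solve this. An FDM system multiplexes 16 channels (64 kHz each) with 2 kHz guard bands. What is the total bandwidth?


Given: 16 channels, 64 kHz each, guard = 2 kHz
Channel bandwidth = 16 * 64 = 1024 kHz
Guard bands = 15 gaps * 2 kHz = 30 kHz
Total = 1024 + 30 = 1054 kHz

1054


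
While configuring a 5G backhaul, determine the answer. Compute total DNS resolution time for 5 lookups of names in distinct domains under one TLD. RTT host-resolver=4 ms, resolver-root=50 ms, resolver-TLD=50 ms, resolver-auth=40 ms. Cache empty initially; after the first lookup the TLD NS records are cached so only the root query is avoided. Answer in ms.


Lookup 1 (cold cache): local + root + TLD + auth = 4 + 50 + 50 + 40 = 144 ms
Lookups 2..5 (TLD NS cached -> skip root; new domain -> still ask TLD and auth): local + TLD + auth = 4 + 50 + 40 = 94 ms each
Remaining 4 lookups: 4 * 94 = 376 ms
Total = 144 + 376 = 520 ms

520


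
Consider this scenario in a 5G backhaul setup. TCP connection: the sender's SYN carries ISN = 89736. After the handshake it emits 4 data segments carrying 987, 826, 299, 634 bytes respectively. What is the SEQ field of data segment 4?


The SYN occupies sequence number ISN = 89736, so the first data byte is ISN + 1 = 89737.
SEQ of data segment i = (ISN + 1) + sum of payload sizes of segments 1..i-1.
Segment 1: SEQ = 89737, payload = 987 bytes
Segment 2: SEQ = 90724, payload = 826 bytes
Segment 3: SEQ = 91550, payload = 299 bytes
Segment 4: SEQ = 91849, payload = 634 bytes
SEQ of segment 4 = 89737 + 987 + 826 + 299 = 91849

91849


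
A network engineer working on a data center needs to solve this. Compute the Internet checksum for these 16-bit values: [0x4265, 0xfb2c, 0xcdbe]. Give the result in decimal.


Given words: [0x4265, 0xfb2c, 0xcdbe]
Step 1: Sum all words
Raw sum = 16997 + 64300 + 52670 = 133967
Step 2: Fold carry: (2895 + 2) = 2897
One's complement = ~2897 & 0xFFFF = 62638

62638


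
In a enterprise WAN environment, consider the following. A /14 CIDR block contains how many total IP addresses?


Given: CIDR prefix /14
Host bits = 32 - 14 = 18
Total addresses = 2^18 = 262144

262144


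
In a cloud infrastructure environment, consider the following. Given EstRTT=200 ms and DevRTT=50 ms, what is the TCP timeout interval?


Given: EstRTT = 200 ms, DevRTT = 50 ms
Timeout = EstRTT + 4 * DevRTT
4 * DevRTT = 4 * 50 = 200
Timeout = 200 + 200 = 400 ms

400


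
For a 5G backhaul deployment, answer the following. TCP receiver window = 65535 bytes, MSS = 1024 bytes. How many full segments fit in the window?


Given: RWND = 65535 bytes, MSS = 1024 bytes
Full segments = floor(RWND / MSS)
Full segments = floor(65535 / 1024)
Full segments = floor(63.999) = 63

63


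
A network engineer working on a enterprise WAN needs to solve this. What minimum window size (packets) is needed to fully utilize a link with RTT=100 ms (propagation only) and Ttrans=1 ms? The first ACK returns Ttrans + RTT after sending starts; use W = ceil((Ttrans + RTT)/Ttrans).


Given: Ttrans = 1 ms, RTT = 100 ms (= 2 * Tprop, Tprop = 50 ms)
Time until first ACK returns = Ttrans + RTT = 1 + 100 = 101 ms
Need W * Ttrans >= Ttrans + RTT  ->  W >= (Ttrans + RTT) / Ttrans
(Ttrans + RTT) / Ttrans = 101 / 1 = 101
W_min = ceil(101) = 101

101


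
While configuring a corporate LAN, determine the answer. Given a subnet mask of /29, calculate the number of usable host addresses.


Given: subnet mask /29
Host bits = 32 - 29 = 3
Total addresses = 2^3 = 8
Usable hosts = 8 - 2 (network + broadcast) = 6

6


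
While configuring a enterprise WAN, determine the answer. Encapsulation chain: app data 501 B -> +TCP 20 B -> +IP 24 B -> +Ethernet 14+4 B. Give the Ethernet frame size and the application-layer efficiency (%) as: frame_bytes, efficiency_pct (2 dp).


TCP segment = 501 + 20 = 521 B
IP packet = 521 + 24 = 545 B
Ethernet frame = 545 + 14 + 4 = 563 B
Efficiency = app / frame = 501 / 563 = 0.889876 = 88.9876% -> 88.99% (2 dp)

563, 88.99


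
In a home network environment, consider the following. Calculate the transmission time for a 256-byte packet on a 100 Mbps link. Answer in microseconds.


Given: packet = 256 bytes, bandwidth = 100 Mbps
Packet in bits = 256 * 8 = 2048 bits
Bandwidth = 100 * 10^6 = 100000000 bps
Time = 2048 / 100000000 seconds
Time in us = 2048 * 10^6 / 100000000 = 20.48

20.48


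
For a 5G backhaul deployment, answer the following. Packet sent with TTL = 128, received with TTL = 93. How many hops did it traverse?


Given: initial TTL = 128, received TTL = 93
Hops = initial TTL - received TTL
Hops = 128 - 93 = 35

35


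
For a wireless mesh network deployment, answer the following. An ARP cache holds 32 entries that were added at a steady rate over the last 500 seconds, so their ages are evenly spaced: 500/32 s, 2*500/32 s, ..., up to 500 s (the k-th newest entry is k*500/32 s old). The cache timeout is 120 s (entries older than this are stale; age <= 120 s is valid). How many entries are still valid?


Ages are k * 500/32 s for k = 1..32 (spacing = 15.6250 s).
Entry k is valid iff k * 500/32 <= 120 iff k <= 32 * 120 / 500 = 7.6800
n_valid = floor(7.6800) = 7
(n_stale = 32 - 7 = 25)

7


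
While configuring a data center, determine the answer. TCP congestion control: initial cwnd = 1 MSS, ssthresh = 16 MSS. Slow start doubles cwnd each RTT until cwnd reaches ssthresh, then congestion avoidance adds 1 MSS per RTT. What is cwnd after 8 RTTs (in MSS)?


RTT 0: cwnd = 1 MSS (initial)
RTT 1: cwnd = 2 MSS (slow start, doubled)
RTT 2: cwnd = 4 MSS (slow start, doubled)
RTT 3: cwnd = 8 MSS (slow start, doubled)
RTT 4: cwnd = 16 MSS (slow start, doubled)
RTT 5: cwnd = 17 MSS (congestion avoidance, +1)
RTT 6: cwnd = 18 MSS (congestion avoidance, +1)
RTT 7: cwnd = 19 MSS (congestion avoidance, +1)
RTT 8: cwnd = 20 MSS (congestion avoidance, +1)

20


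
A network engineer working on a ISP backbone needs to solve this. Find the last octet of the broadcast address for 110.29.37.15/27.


Given: IP = 110.29.37.15, prefix = /27
Host bits = 32 - 27 = 5
Network last octet = 15 AND mask = 0
Host part size = 2^5 - 1 = 31
Broadcast last octet = 0 OR 31 = 31

31


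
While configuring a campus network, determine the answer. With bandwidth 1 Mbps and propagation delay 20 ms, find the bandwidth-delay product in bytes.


Given: bandwidth = 1 Mbps, delay = 20 ms
BDP in bits = 1 * 10^6 * 20 / 1000
BDP in bits = 20000
BDP in bytes = 20000 / 8 = 2500

2500


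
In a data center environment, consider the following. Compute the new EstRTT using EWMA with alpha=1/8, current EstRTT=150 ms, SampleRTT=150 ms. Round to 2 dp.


Given: EstRTT = 150 ms, SampleRTT = 150 ms, alpha = 1/8
New EstRTT = (1 - alpha) * EstRTT + alpha * SampleRTT
(7/8) * 150 = 131.25
(1/8) * 150 = 18.75
New EstRTT = 131.25 + 18.75 = 150 ms -> 150.00 ms (2 dp)

150.00


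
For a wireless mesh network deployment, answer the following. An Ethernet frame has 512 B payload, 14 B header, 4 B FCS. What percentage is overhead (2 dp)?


Given: payload = 512 B, header = 14 B, trailer = 4 B
Overhead bytes = header + trailer = 14 + 4 = 18
Total frame = payload + overhead = 512 + 18 = 530
Overhead % = 18 / 530 * 100 = 3.3962% -> 3.40% (2 dp)

3.40


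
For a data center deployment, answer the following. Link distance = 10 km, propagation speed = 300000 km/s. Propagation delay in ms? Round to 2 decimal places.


Given: distance = 10 km, speed = 300000 km/s
Delay = distance / speed = 10 / 300000 seconds
Delay in ms = 10 * 1000 / 300000
Delay = 0.0333 ms
Rounded to 2 dp = 0.03 ms

0.03


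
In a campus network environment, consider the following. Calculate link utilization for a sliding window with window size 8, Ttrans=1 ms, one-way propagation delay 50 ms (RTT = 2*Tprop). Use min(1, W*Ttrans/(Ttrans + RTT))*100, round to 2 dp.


Given: W = 8, Ttrans = 1 ms, RTT = 100 ms (= 2 * Tprop, Tprop = 50 ms)
Cycle time = Ttrans + RTT = 1 + 100 = 101 ms (first packet sent until its ACK returns)
W * Ttrans = 8 * 1 = 8 ms of sending per cycle
W * Ttrans / (Ttrans + RTT) = 8 / 101 = 0.079208
U = min(1, 0.079208) = 0.079208
U% = 7.92%

7.92


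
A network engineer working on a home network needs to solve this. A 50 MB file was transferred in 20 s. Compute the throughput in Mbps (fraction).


Given: file = 50 MB, time = 20 s
File in Mb = 50 * 8 = 400 Mb
Throughput = 400 / 20 Mbps
Throughput = 20 Mbps

20


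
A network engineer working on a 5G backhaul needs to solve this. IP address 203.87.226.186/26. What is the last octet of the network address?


Given: IP = 203.87.226.186, prefix = /26
Subnet mask = 255.255.255.192
Last octet of IP: 186
Last octet of mask: 192
Network last octet = 186 AND 192 = 128

128


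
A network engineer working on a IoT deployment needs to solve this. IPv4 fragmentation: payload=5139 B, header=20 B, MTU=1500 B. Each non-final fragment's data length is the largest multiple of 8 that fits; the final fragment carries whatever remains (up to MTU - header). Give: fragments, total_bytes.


Max data per non-final fragment = floor((MTU - header)/8)*8 = floor((1500 - 20)/8)*8 = floor(1480/8)*8 = 1480 B
Final fragment needs no 8-byte alignment: it can carry up to MTU - header = 1480 B
Non-final fragments needed = ceil((payload - 1480) / 1480) = ceil(3659/1480) = ceil(2.4723) = 3
Number of fragments = 3 + 1 = 4
Fragment sizes (data): 3 * 1480 B + 699 B (last, 699 <= 1480 OK)
Total bytes sent = payload + n_frags * header = 5139 + 4*20 = 5139 + 80 = 5219 B

4, 5219


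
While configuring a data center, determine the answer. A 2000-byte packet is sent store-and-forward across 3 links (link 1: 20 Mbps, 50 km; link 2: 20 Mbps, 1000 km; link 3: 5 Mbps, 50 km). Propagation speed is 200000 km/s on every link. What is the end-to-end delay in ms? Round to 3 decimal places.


Packet = 2000 bytes = 16000 bits. Store-and-forward: sum (t_trans + t_prop) per link.
Link 1: t_trans = 16000/(20*10^6) s = 0.8000 ms; t_prop = 50/200000 s = 0.2500 ms; subtotal = 1.0500 ms
Link 2: t_trans = 16000/(20*10^6) s = 0.8000 ms; t_prop = 1000/200000 s = 5.0000 ms; subtotal = 5.8000 ms
Link 3: t_trans = 16000/(5*10^6) s = 3.2000 ms; t_prop = 50/200000 s = 0.2500 ms; subtotal = 3.4500 ms
End-to-end = 1.0500 + 5.8000 + 3.4500 = 10.3000 ms -> 10.300 ms (3 dp)

10.300


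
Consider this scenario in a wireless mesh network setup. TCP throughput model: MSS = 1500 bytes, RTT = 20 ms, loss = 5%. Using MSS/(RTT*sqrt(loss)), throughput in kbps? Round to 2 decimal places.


Given: MSS = 1500 bytes, RTT = 20 ms, loss = 5%
RTT in seconds = 20 / 1000 = 0.02
Loss rate = 5% = 0.05
sqrt(loss) = sqrt(0.05) = 0.223606797750
Throughput (bytes/s) = 1500 / (0.02 * 0.223606797750) = 335410.1966
Throughput (kbps) = 335410.1966 * 8 / 1000 = 2683.281573 -> 2683.28 kbps (2 dp)

2683.28


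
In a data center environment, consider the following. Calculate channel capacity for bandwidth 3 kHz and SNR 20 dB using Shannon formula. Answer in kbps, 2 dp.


Given: B = 3 kHz, SNR = 20 dB
SNR linear = 10^(20/10) = 100
1 + SNR = 101
log2(101) = 6.6582114828
C = 3 * 1000 * 6.6582114828 = 19974.6344 bps
C = 19.974634 kbps -> 19.97 kbps (2 dp)

19.97


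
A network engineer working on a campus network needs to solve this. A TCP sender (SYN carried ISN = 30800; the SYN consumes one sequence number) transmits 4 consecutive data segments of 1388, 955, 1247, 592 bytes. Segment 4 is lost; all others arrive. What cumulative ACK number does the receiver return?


SYN uses sequence number 30800; first data byte = ISN + 1 = 30801.
Segment 1: SEQ = 30801, len = 1388 B, covers [30801, 32188]
Segment 2: SEQ = 32189, len = 955 B, covers [32189, 33143]
Segment 3: SEQ = 33144, len = 1247 B, covers [33144, 34390]
Segment 4: SEQ = 34391, len = 592 B, covers [34391, 34982] [LOST]
In-order data received: bytes [30801, 34390] (segments 1..3).
Segment 4 missing -> gap begins at byte 34391.
Cumulative ACK = next expected in-order byte = 30801 + 1388 + 955 + 1247 = 34391

34391


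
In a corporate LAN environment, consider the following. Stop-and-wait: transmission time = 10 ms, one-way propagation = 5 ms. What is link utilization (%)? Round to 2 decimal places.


Given: Ttrans = 10 ms, Tprop = 5 ms
RTT = 2 * Tprop = 2 * 5 = 10 ms
U = Ttrans / (Ttrans + RTT)
U = 10 / (10 + 10)
U = 10 / 20 = 0.5
U% = 50.00%

50.00


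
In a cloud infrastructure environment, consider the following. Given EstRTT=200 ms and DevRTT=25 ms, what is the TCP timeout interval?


Given: EstRTT = 200 ms, DevRTT = 25 ms
Timeout = EstRTT + 4 * DevRTT
4 * DevRTT = 4 * 25 = 100
Timeout = 200 + 100 = 300 ms

300


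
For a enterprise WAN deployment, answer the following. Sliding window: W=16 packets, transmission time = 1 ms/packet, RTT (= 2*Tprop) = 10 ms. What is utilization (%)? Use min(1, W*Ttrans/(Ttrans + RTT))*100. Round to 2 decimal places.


Given: W = 16, Ttrans = 1 ms, RTT = 10 ms (= 2 * Tprop, Tprop = 5 ms)
Cycle time = Ttrans + RTT = 1 + 10 = 11 ms (first packet sent until its ACK returns)
W * Ttrans = 16 * 1 = 16 ms of sending per cycle
W * Ttrans / (Ttrans + RTT) = 16 / 11 = 1.454545
U = min(1, 1.454545) = 1.000000
U% = 100.00%

100.00


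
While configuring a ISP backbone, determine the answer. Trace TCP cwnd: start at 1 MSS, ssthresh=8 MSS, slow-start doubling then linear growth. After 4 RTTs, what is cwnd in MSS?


RTT 0: cwnd = 1 MSS (initial)
RTT 1: cwnd = 2 MSS (slow start, doubled)
RTT 2: cwnd = 4 MSS (slow start, doubled)
RTT 3: cwnd = 8 MSS (slow start, doubled)
RTT 4: cwnd = 9 MSS (congestion avoidance, +1)

9


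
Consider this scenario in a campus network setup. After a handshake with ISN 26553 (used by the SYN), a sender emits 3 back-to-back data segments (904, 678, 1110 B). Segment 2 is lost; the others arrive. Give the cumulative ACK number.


SYN uses sequence number 26553; first data byte = ISN + 1 = 26554.
Segment 1: SEQ = 26554, len = 904 B, covers [26554, 27457]
Segment 2: SEQ = 27458, len = 678 B, covers [27458, 28135] [LOST]
Segment 3: SEQ = 28136, len = 1110 B, covers [28136, 29245]
In-order data received: bytes [26554, 27457] (segments 1..1).
Segment 2 missing -> gap begins at byte 27458; later segments buffered out of order.
Cumulative ACK = next expected in-order byte = 26554 + 904 = 27458

27458


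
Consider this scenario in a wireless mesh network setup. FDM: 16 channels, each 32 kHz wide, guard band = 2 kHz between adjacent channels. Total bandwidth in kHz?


Given: 16 channels, 32 kHz each, guard = 2 kHz
Channel bandwidth = 16 * 32 = 512 kHz
Guard bands = 15 gaps * 2 kHz = 30 kHz
Total = 512 + 30 = 542 kHz

542


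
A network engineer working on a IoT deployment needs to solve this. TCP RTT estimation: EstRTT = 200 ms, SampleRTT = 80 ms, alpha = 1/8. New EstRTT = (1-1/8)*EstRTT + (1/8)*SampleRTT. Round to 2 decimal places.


Given: EstRTT = 200 ms, SampleRTT = 80 ms, alpha = 1/8
New EstRTT = (1 - alpha) * EstRTT + alpha * SampleRTT
(7/8) * 200 = 175
(1/8) * 80 = 10
New EstRTT = 175 + 10 = 185 ms -> 185.00 ms (2 dp)

185.00


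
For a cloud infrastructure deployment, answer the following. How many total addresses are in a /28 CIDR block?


Given: CIDR prefix /28
Host bits = 32 - 28 = 4
Total addresses = 2^4 = 16

16


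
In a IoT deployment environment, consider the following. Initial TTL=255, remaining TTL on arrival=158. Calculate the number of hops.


Given: initial TTL = 255, received TTL = 158
Hops = initial TTL - received TTL
Hops = 255 - 158 = 97

97


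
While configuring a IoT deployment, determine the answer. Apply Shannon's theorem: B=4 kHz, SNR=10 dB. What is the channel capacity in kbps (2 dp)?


Given: B = 4 kHz, SNR = 10 dB
SNR linear = 10^(10/10) = 10
1 + SNR = 11
log2(11) = 3.4594316186
C = 4 * 1000 * 3.4594316186 = 13837.7265 bps
C = 13.837726 kbps -> 13.84 kbps (2 dp)

13.84


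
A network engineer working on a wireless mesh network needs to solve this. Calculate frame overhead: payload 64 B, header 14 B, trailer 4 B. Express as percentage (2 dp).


Given: payload = 64 B, header = 14 B, trailer = 4 B
Overhead bytes = header + trailer = 14 + 4 = 18
Total frame = payload + overhead = 64 + 18 = 82
Overhead % = 18 / 82 * 100 = 21.9512% -> 21.95% (2 dp)

21.95


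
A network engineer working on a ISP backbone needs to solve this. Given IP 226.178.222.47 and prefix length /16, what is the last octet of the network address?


Given: IP = 226.178.222.47, prefix = /16
Subnet mask = 255.255.0.0
Last octet of IP: 47
Last octet of mask: 0
Network last octet = 47 AND 0 = 0

0


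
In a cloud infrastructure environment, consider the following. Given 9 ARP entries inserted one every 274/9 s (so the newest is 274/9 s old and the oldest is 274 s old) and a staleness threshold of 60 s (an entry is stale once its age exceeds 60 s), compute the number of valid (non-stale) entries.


Ages are k * 274/9 s for k = 1..9 (spacing = 30.4444 s).
Entry k is valid iff k * 274/9 <= 60 iff k <= 9 * 60 / 274 = 1.9708
n_valid = floor(1.9708) = 1
(n_stale = 9 - 1 = 8)

1


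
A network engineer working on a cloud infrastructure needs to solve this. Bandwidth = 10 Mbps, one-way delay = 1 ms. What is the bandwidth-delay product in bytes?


Given: bandwidth = 10 Mbps, delay = 1 ms
BDP in bits = 10 * 10^6 * 1 / 1000
BDP in bits = 10000
BDP in bytes = 10000 / 8 = 1250

1250


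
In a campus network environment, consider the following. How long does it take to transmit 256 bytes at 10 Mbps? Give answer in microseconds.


Given: packet = 256 bytes, bandwidth = 10 Mbps
Packet in bits = 256 * 8 = 2048 bits
Bandwidth = 10 * 10^6 = 10000000 bps
Time = 2048 / 10000000 seconds
Time in us = 2048 * 10^6 / 10000000 = 204.8

204.8


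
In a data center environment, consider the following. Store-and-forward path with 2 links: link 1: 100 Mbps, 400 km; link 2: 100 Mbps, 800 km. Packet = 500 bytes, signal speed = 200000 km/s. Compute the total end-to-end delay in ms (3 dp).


Packet = 500 bytes = 4000 bits. Store-and-forward: sum (t_trans + t_prop) per link.
Link 1: t_trans = 4000/(100*10^6) s = 0.0400 ms; t_prop = 400/200000 s = 2.0000 ms; subtotal = 2.0400 ms
Link 2: t_trans = 4000/(100*10^6) s = 0.0400 ms; t_prop = 800/200000 s = 4.0000 ms; subtotal = 4.0400 ms
End-to-end = 2.0400 + 4.0400 = 6.0800 ms -> 6.080 ms (3 dp)

6.080


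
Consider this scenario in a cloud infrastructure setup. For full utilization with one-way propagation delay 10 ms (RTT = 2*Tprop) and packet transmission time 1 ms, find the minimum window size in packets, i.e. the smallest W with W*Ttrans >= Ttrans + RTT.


Given: Ttrans = 1 ms, RTT = 20 ms (= 2 * Tprop, Tprop = 10 ms)
Time until first ACK returns = Ttrans + RTT = 1 + 20 = 21 ms
Need W * Ttrans >= Ttrans + RTT  ->  W >= (Ttrans + RTT) / Ttrans
(Ttrans + RTT) / Ttrans = 21 / 1 = 21
W_min = ceil(21) = 21

21


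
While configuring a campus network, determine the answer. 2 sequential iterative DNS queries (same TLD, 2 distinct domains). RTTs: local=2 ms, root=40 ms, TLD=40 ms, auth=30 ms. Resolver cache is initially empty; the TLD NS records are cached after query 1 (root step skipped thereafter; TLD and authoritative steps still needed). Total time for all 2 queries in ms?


Lookup 1 (cold cache): local + root + TLD + auth = 2 + 40 + 40 + 30 = 112 ms
Lookups 2..2 (TLD NS cached -> skip root; new domain -> still ask TLD and auth): local + TLD + auth = 2 + 40 + 30 = 72 ms each
Remaining 1 lookups: 1 * 72 = 72 ms
Total = 112 + 72 = 184 ms

184


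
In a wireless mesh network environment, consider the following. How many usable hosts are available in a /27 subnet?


Given: subnet mask /27
Host bits = 32 - 27 = 5
Total addresses = 2^5 = 32
Usable hosts = 32 - 2 (network + broadcast) = 30

30


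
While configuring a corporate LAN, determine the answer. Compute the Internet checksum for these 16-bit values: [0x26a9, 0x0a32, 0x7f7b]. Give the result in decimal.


Given words: [0x26a9, 0x0a32, 0x7f7b]
Step 1: Sum all words
Raw sum = 9897 + 2610 + 32635 = 45142
One's complement = ~45142 & 0xFFFF = 20393

20393


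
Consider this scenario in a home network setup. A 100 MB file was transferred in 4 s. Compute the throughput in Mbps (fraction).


Given: file = 100 MB, time = 4 s
File in Mb = 100 * 8 = 800 Mb
Throughput = 800 / 4 Mbps
Throughput = 200 Mbps

200


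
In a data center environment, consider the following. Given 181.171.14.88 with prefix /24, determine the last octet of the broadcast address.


Given: IP = 181.171.14.88, prefix = /24
Host bits = 32 - 24 = 8
Network last octet = 88 AND mask = 0
Host part size = 2^8 - 1 = 255
Broadcast last octet = 0 OR 255 = 255

255


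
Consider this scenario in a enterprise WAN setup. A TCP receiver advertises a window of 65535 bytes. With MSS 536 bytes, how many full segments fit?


Given: RWND = 65535 bytes, MSS = 536 bytes
Full segments = floor(RWND / MSS)
Full segments = floor(65535 / 536)
Full segments = floor(122.2668) = 122

122


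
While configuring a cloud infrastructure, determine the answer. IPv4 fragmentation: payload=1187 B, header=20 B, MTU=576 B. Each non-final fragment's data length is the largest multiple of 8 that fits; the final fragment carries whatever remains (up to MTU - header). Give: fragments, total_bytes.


Max data per non-final fragment = floor((MTU - header)/8)*8 = floor((576 - 20)/8)*8 = floor(556/8)*8 = 552 B
Final fragment needs no 8-byte alignment: it can carry up to MTU - header = 556 B
Non-final fragments needed = ceil((payload - 556) / 552) = ceil(631/552) = ceil(1.1431) = 2
Number of fragments = 2 + 1 = 3
Fragment sizes (data): 2 * 552 B + 83 B (last, 83 <= 556 OK)
Total bytes sent = payload + n_frags * header = 1187 + 3*20 = 1187 + 60 = 1247 B

3, 1247


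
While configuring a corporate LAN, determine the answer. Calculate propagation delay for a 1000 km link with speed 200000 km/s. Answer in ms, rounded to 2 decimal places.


Given: distance = 1000 km, speed = 200000 km/s
Delay = distance / speed = 1000 / 200000 seconds
Delay in ms = 1000 * 1000 / 200000
Delay = 5.0000 ms
Rounded to 2 dp = 5.00 ms

5.00


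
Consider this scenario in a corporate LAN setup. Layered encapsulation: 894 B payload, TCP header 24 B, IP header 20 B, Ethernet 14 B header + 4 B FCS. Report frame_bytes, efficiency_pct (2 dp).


TCP segment = 894 + 24 = 918 B
IP packet = 918 + 20 = 938 B
Ethernet frame = 938 + 14 + 4 = 956 B
Efficiency = app / frame = 894 / 956 = 0.935146 = 93.5146% -> 93.51% (2 dp)

956, 93.51


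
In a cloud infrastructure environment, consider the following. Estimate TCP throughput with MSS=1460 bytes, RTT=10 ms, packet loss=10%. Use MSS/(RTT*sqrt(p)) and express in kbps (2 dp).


Given: MSS = 1460 bytes, RTT = 10 ms, loss = 10%
RTT in seconds = 10 / 1000 = 0.01
Loss rate = 10% = 0.1
sqrt(loss) = sqrt(0.1) = 0.316227766017
Throughput (bytes/s) = 1460 / (0.01 * 0.316227766017) = 461692.5384
Throughput (kbps) = 461692.5384 * 8 / 1000 = 3693.540307 -> 3693.54 kbps (2 dp)

3693.54


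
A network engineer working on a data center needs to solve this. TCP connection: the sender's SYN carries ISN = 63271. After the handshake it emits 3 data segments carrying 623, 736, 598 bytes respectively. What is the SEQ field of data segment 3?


The SYN occupies sequence number ISN = 63271, so the first data byte is ISN + 1 = 63272.
SEQ of data segment i = (ISN + 1) + sum of payload sizes of segments 1..i-1.
Segment 1: SEQ = 63272, payload = 623 bytes
Segment 2: SEQ = 63895, payload = 736 bytes
Segment 3: SEQ = 64631, payload = 598 bytes
SEQ of segment 3 = 63272 + 623 + 736 = 64631

64631


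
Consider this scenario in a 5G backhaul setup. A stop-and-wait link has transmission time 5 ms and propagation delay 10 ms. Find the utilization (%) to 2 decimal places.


Given: Ttrans = 5 ms, Tprop = 10 ms
RTT = 2 * Tprop = 2 * 10 = 20 ms
U = Ttrans / (Ttrans + RTT)
U = 5 / (5 + 20)
U = 5 / 25 = 0.2
U% = 20.00%

20.00


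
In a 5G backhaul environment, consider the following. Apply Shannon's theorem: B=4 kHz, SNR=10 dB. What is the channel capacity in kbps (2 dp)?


Given: B = 4 kHz, SNR = 10 dB
SNR linear = 10^(10/10) = 10
1 + SNR = 11
log2(11) = 3.4594316186
C = 4 * 1000 * 3.4594316186 = 13837.7265 bps
C = 13.837726 kbps -> 13.84 kbps (2 dp)

13.84


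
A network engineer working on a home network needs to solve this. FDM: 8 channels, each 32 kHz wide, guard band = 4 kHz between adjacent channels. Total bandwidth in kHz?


Given: 8 channels, 32 kHz each, guard = 4 kHz
Channel bandwidth = 8 * 32 = 256 kHz
Guard bands = 7 gaps * 4 kHz = 28 kHz
Total = 256 + 28 = 284 kHz

284


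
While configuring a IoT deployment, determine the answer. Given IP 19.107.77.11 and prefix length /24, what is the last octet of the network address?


Given: IP = 19.107.77.11, prefix = /24
Subnet mask = 255.255.255.0
Last octet of IP: 11
Last octet of mask: 0
Network last octet = 11 AND 0 = 0

0


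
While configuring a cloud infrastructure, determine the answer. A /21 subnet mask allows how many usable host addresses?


Given: subnet mask /21
Host bits = 32 - 21 = 11
Total addresses = 2^11 = 2048
Usable hosts = 2048 - 2 (network + broadcast) = 2046

2046


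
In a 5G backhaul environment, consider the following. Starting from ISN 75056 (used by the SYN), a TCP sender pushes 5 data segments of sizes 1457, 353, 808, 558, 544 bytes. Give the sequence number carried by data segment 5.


The SYN occupies sequence number ISN = 75056, so the first data byte is ISN + 1 = 75057.
SEQ of data segment i = (ISN + 1) + sum of payload sizes of segments 1..i-1.
Segment 1: SEQ = 75057, payload = 1457 bytes
Segment 2: SEQ = 76514, payload = 353 bytes
Segment 3: SEQ = 76867, payload = 808 bytes
Segment 4: SEQ = 77675, payload = 558 bytes
Segment 5: SEQ = 78233, payload = 544 bytes
SEQ of segment 5 = 75057 + 1457 + 353 + 808 + 558 = 78233

78233


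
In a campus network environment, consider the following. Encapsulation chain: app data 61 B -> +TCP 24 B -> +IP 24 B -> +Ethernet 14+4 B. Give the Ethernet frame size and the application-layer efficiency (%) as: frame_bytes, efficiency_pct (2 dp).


TCP segment = 61 + 24 = 85 B
IP packet = 85 + 24 = 109 B
Ethernet frame = 109 + 14 + 4 = 127 B
Efficiency = app / frame = 61 / 127 = 0.480315 = 48.0315% -> 48.03% (2 dp)

127, 48.03


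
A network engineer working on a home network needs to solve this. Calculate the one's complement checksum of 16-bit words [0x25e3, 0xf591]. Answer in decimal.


Given words: [0x25e3, 0xf591]
Step 1: Sum all words
Raw sum = 9699 + 62865 = 72564
Step 2: Fold carry: (7028 + 1) = 7029
One's complement = ~7029 & 0xFFFF = 58506

58506


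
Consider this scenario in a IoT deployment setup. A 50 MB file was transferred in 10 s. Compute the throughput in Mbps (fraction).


Given: file = 50 MB, time = 10 s
File in Mb = 50 * 8 = 400 Mb
Throughput = 400 / 10 Mbps
Throughput = 40 Mbps

40


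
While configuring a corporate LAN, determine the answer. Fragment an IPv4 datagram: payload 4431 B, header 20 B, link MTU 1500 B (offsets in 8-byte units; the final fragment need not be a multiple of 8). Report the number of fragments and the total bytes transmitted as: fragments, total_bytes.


Max data per non-final fragment = floor((MTU - header)/8)*8 = floor((1500 - 20)/8)*8 = floor(1480/8)*8 = 1480 B
Final fragment needs no 8-byte alignment: it can carry up to MTU - header = 1480 B
Non-final fragments needed = ceil((payload - 1480) / 1480) = ceil(2951/1480) = ceil(1.9939) = 2
Number of fragments = 2 + 1 = 3
Fragment sizes (data): 2 * 1480 B + 1471 B (last, 1471 <= 1480 OK)
Total bytes sent = payload + n_frags * header = 4431 + 3*20 = 4431 + 60 = 4491 B

3, 4491


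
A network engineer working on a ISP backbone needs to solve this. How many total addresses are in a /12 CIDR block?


Given: CIDR prefix /12
Host bits = 32 - 12 = 20
Total addresses = 2^20 = 1048576

1048576
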